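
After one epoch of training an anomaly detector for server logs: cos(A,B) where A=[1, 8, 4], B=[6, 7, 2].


A·B = 1·6 + 8·7 + 4·2 = 70
‖A‖ = √81 = 9, ‖B‖ = √89 = 9.434
cos = 70/(√81·√89) = 70/√7209 = 0.8244

0.8244


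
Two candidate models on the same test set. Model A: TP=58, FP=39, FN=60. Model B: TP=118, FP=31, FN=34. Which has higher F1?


Model A: P=58/97=0.5979, R=58/118=0.4915, F1=2PR/(P+R)=2TP/(2TP+FP+FN)=116/215=0.5395
Model B: P=118/149=0.7919, R=118/152=0.7763, F1=2PR/(P+R)=2TP/(2TP+FP+FN)=236/301=0.7841
0.5395 < 0.7841 → Model B

Model B


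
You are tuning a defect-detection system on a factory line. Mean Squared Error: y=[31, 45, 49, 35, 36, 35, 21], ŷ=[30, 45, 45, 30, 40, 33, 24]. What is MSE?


Squared errors: (31-30)²=1, (45-45)²=0, (49-45)²=16, (35-30)²=25, (36-40)²=16, (35-33)²=4, (21-24)²=9
Sum = 71
MSE = 71/7 = 71/7

71/7


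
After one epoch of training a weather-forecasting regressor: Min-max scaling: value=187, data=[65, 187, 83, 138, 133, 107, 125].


min=65, max=187
(187-65)/(187-65) = 122/122 = 1.0

1.0


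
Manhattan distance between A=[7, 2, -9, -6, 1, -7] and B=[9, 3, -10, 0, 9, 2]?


d = |7-9| + |2-3| + |-9+ 10| + |-6-0| + |1-9| + |-7-2|
  = 2 + 1 + 1 + 6 + 8 + 9
  = 27

27


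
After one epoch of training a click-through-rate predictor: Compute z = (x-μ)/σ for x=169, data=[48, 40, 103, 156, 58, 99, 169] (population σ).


μ = 96.1429, σ = 47.6158
z = (169 - 96.1429)/47.6158 = 1.5301

1.5301


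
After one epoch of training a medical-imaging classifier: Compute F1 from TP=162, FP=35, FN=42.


Precision = 162/197 = 0.8223
Recall = 162/204 = 0.7941
F1 = 2·P·R/(P+R) = 2·TP/(2·TP+FP+FN) = 324/(324+35+42) = 324/401 = 0.808

0.808


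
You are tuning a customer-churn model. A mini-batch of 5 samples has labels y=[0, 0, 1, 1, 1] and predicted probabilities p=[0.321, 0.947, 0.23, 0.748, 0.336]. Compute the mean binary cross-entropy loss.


L[0] = -ln(1-0.321) = -ln(0.679) = 0.3871
L[1] = -ln(1-0.947) = -ln(0.053) = 2.9375
L[2] = -ln(0.23) = 1.4697
L[3] = -ln(0.748) = 0.2904
L[4] = -ln(0.336) = 1.0906
mean = (0.3871 + 2.9375 + 1.4697 + 0.2904 + 1.0906)/5 = 1.2351

1.2351


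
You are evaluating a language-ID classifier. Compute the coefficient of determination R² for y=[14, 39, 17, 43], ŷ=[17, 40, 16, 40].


ȳ = 28.25
SS_res = Σ(y-ŷ)² = 20
SS_tot = Σ(y-ȳ)² = 662.75
R² = 1 - SS_res/SS_tot = 1 - 0.0302 = 0.9698

0.9698


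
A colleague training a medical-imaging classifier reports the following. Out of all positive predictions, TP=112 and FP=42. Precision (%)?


Precision = TP/(TP+FP)
= 112/(112+42)
= 112/154 = 72.73%

72.73%


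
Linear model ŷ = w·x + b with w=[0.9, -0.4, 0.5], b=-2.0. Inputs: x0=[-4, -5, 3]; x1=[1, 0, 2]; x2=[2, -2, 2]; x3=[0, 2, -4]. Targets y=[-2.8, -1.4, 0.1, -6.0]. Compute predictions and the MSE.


ŷ0 = (0.9)·(-4) + (-0.4)·(-5) + (0.5)·(3) - 2.0 = -2.1
ŷ1 = (0.9)·(1) + (-0.4)·(0) + (0.5)·(2) - 2.0 = -0.1
ŷ2 = (0.9)·(2) + (-0.4)·(-2) + (0.5)·(2) - 2.0 = 1.6
ŷ3 = (0.9)·(0) + (-0.4)·(2) + (0.5)·(-4) - 2.0 = -4.8
errors² = [0.49, 1.69, 2.25, 1.44]
MSE = 5.8700/4 = 1.4675

1.4675


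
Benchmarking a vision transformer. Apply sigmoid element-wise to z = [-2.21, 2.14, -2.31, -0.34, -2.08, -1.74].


σ(-2.21) = 1/(1+e^2.21) = 0.0989
σ(2.14) = 1/(1+e^-2.14) = 0.8947
σ(-2.31) = 1/(1+e^2.31) = 0.0903
σ(-0.34) = 1/(1+e^0.34) = 0.4158
σ(-2.08) = 1/(1+e^2.08) = 0.1111
σ(-1.74) = 1/(1+e^1.74) = 0.1493
result = [0.0989, 0.8947, 0.0903, 0.4158, 0.1111, 0.1493]

[0.0989, 0.8947, 0.0903, 0.4158, 0.1111, 0.1493]


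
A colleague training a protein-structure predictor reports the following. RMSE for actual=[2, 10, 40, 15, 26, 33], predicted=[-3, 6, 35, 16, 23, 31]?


MSE = 80/6 = 13.3333
RMSE = √(80/6) = 3.6515

3.6515


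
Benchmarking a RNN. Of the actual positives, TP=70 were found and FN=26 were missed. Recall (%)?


Recall = TP/(TP+FN)
= 70/(70+26)
= 70/96 = 72.92%

72.92%


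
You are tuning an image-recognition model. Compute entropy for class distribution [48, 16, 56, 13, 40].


Probabilities: [48/173, 16/173, 56/173, 13/173, 40/173] ≈ [0.2775, 0.0925, 0.3237, 0.0751, 0.2312]
H = -((48/173)·log₂(48/173) + (16/173)·log₂(16/173) + (56/173)·log₂(56/173) + (13/173)·log₂(13/173) + (40/173)·log₂(40/173))
  = 2.1267 bits

2.1267 bits


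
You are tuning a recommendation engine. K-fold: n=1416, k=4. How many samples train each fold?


Fold size = 1416/4 = 354
Training per fold = 1416 - 354 = 1062

1062


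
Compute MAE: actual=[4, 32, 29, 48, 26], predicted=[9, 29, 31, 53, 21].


Absolute errors: |4-9|=5, |32-29|=3, |29-31|=2, |48-53|=5, |26-21|=5
Sum = 20
MAE = 20/5 = 4

4


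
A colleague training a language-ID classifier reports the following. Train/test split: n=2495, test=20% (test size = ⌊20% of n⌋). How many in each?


Test = ⌊2495·20/100⌋ = 499
Train = 2495 - 499 = 1996

Train: 1996, Test: 499


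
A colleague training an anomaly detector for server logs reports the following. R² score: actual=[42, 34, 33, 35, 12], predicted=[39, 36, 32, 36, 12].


ȳ = 31.2
SS_res = Σ(y-ŷ)² = 15
SS_tot = Σ(y-ȳ)² = 510.8
R² = 1 - SS_res/SS_tot = 1 - 0.0294 = 0.9706

0.9706


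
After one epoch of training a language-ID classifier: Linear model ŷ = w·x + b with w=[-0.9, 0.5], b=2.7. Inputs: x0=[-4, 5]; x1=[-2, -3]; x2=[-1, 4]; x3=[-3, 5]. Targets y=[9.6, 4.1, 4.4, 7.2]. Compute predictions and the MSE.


ŷ0 = (-0.9)·(-4) + (0.5)·(5) + 2.7 = 8.8
ŷ1 = (-0.9)·(-2) + (0.5)·(-3) + 2.7 = 3.0
ŷ2 = (-0.9)·(-1) + (0.5)·(4) + 2.7 = 5.6
ŷ3 = (-0.9)·(-3) + (0.5)·(5) + 2.7 = 7.9
errors² = [0.64, 1.21, 1.44, 0.49]
MSE = 3.7800/4 = 0.945

0.945


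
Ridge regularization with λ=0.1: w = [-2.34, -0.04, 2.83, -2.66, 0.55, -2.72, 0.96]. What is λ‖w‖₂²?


‖w‖₂² = (-2.34)² + (-0.04)² + (2.83)² + (-2.66)² + (0.55)² + (-2.72)² + (0.96)²
     = 5.4756 + 0.0016 + 8.0089 + 7.0756 + 0.3025 + 7.3984 + 0.9216
     = 29.1842
λ·‖w‖₂² = 0.1·29.1842 = 2.91842

2.91842


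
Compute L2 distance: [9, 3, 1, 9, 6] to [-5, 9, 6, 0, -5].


d = √((9+ 5)² + (3-9)² + (1-6)² + (9-0)² + (6+ 5)²)
  = √(196 + 36 + 25 + 81 + 121)
  = √459 = 21.4243

21.4243


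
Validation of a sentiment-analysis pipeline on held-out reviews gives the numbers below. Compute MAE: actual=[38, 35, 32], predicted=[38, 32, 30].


Absolute errors: |38-38|=0, |35-32|=3, |32-30|=2
Sum = 5
MAE = 5/3 = 5/3

5/3


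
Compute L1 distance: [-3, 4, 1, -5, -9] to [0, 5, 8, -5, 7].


d = |-3-0| + |4-5| + |1-8| + |-5+ 5| + |-9-7|
  = 3 + 1 + 7 + 0 + 16
  = 27

27


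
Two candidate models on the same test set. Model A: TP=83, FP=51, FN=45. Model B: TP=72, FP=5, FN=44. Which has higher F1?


Model A: P=83/134=0.6194, R=83/128=0.6484, F1=2PR/(P+R)=2TP/(2TP+FP+FN)=166/262=0.6336
Model B: P=72/77=0.9351, R=72/116=0.6207, F1=2PR/(P+R)=2TP/(2TP+FP+FN)=144/193=0.7461
0.6336 < 0.7461 → Model B

Model B


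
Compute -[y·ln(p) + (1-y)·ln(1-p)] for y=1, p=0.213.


BCE = -[y·ln(p) + (1-y)·ln(1-p)]
= -1·ln(0.213) - 0
= -ln(0.213) = 1.5465

1.5465


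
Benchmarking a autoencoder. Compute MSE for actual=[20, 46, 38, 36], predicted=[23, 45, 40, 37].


Squared errors: (20-23)²=9, (46-45)²=1, (38-40)²=4, (36-37)²=1
Sum = 15
MSE = 15/4 = 15/4

15/4


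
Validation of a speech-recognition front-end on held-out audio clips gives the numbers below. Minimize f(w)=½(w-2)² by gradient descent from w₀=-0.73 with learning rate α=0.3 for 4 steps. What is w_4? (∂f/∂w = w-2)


step 1: grad = -0.73-2 = -2.73; w = -0.73 - 0.3·(-2.73) = 0.089
step 2: grad = 0.089-2 = -1.911; w = 0.089 - 0.3·(-1.911) = 0.6623
step 3: grad = 0.6623-2 = -1.3377; w = 0.6623 - 0.3·(-1.3377) = 1.06361
step 4: grad = 1.06361-2 = -0.93639; w = 1.06361 - 0.3·(-0.93639) = 1.344527

1.344527


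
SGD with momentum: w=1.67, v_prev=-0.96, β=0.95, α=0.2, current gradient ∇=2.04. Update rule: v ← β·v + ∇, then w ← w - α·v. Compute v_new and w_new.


v_new = 0.95·-0.96 + 2.04 = -0.912 + 2.04 = 1.128
w_new = 1.67 - 0.2·1.128 = 1.67 - 0.2256 = 1.4444

v_new=1.128, w_new=1.4444


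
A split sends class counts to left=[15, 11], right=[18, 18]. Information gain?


Parent = [33, 29], H_parent = 0.997
H_left = 0.9829 (n=26), H_right = 1 (n=36)
H_children = (26/62)·0.9829 + (36/62)·1 = 0.9928
IG = 0.997 - 0.9928 = 0.0042

0.0042


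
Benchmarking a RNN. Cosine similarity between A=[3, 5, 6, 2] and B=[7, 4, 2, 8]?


A·B = 3·7 + 5·4 + 6·2 + 2·8 = 69
‖A‖ = √74 = 8.6023, ‖B‖ = √133 = 11.5326
cos = 69/(√74·√133) = 69/√9842 = 0.6955

0.6955


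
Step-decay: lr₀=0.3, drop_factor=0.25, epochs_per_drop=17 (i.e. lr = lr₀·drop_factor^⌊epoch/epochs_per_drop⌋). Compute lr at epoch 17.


n_drops = ⌊17/17⌋ = 1
lr = 0.3·0.25^1 = 0.3·0.25 = 0.075

0.075


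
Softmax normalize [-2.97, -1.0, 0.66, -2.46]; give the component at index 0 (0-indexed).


Exponentials: e^-2.97=0.0513, e^-1.0=0.3679, e^0.66=1.9348, e^-2.46=0.0854
Sum = 2.4394
Softmax = [0.021, 0.1508, 0.7931, 0.035]
p[0] = 0.0513/2.4394 = 0.021

0.021


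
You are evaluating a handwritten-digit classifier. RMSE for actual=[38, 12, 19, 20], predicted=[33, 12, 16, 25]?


MSE = 59/4 = 14.75
RMSE = √(59/4) = 3.8406

3.8406


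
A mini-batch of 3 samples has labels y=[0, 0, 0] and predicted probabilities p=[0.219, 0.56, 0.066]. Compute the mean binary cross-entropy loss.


L[0] = -ln(1-0.219) = -ln(0.781) = 0.2472
L[1] = -ln(1-0.56) = -ln(0.44) = 0.821
L[2] = -ln(1-0.066) = -ln(0.934) = 0.0683
mean = (0.2472 + 0.821 + 0.0683)/3 = 0.3788

0.3788


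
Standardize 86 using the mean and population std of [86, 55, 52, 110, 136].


μ = 87.8, σ = 32.177
z = (86 - 87.8)/32.177 = -0.0559

-0.0559


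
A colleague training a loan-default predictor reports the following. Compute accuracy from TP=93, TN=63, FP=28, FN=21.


Accuracy = (TP+TN)/(TP+TN+FP+FN)
= (93+63)/(205)
= 156/205 = 76.1%

76.1%


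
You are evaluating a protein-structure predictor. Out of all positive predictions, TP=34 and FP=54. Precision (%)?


Precision = TP/(TP+FP)
= 34/(34+54)
= 34/88 = 38.64%

38.64%


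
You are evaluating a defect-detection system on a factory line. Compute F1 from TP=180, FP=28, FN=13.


Precision = 180/208 = 0.8654
Recall = 180/193 = 0.9326
F1 = 2·P·R/(P+R) = 2·TP/(2·TP+FP+FN) = 360/(360+28+13) = 360/401 = 0.8978

0.8978


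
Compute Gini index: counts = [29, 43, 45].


Probabilities: [29/117, 43/117, 45/117] ≈ [0.2479, 0.3675, 0.3846]
Σpᵢ² = (841 + 1849 + 2025)/117² = 4715/13689
Gini = 1 - Σpᵢ² = 1 - 4715/13689 = 0.6556

0.6556


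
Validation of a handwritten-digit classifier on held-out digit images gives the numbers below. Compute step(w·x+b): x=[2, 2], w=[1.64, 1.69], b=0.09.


z = (2)·(1.64) + (2)·(1.69) + 0.09
  = 6.75
step(z) = 1 (z≥0)

1


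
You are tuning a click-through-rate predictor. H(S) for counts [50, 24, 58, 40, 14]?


Probabilities: [50/186, 24/186, 58/186, 40/186, 14/186] ≈ [0.2688, 0.129, 0.3118, 0.2151, 0.0753]
H = -((50/186)·log₂(50/186) + (24/186)·log₂(24/186) + (58/186)·log₂(58/186) + (40/186)·log₂(40/186) + (14/186)·log₂(14/186))
  = 2.1726 bits

2.1726 bits


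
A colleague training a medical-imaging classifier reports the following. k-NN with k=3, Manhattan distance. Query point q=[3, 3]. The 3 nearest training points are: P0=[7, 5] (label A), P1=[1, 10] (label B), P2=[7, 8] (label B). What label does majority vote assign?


d(q,P0) = 6  (label A)
d(q,P1) = 9  (label B)
d(q,P2) = 9  (label B)
Votes: A=1, B=2
Majority → B

B


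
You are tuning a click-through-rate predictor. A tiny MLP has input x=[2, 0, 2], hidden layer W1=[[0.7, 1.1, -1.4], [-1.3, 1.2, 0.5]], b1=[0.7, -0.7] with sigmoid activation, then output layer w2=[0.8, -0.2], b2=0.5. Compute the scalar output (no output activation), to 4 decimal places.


z1[0] = (0.7)·(2) + (1.1)·(0) + (-1.4)·(2) + 0.7 = -0.7
z1[1] = (-1.3)·(2) + (1.2)·(0) + (0.5)·(2) - 0.7 = -2.3
h = sigmoid(z1) = [0.3318, 0.0911]
output = (0.8)·(0.3318) + (-0.2)·(0.0911) + 0.5 = 0.7472

0.7472


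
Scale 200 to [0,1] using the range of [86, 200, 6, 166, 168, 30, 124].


min=6, max=200
(200-6)/(200-6) = 194/194 = 1.0

1.0


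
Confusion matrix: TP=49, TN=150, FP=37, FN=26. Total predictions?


Total = TP + TN + FP + FN
= 49 + 150 + 37 + 26
= 262
(Predicted positive: 86, predicted negative: 176)

262


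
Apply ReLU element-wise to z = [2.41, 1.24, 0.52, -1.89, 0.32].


ReLU(2.41) = max(0, 2.41) = 2.41
ReLU(1.24) = max(0, 1.24) = 1.24
ReLU(0.52) = max(0, 0.52) = 0.52
ReLU(-1.89) = max(0, -1.89) = 0.0
ReLU(0.32) = max(0, 0.32) = 0.32
result = [2.41, 1.24, 0.52, 0.0, 0.32]

[2.41, 1.24, 0.52, 0.0, 0.32]


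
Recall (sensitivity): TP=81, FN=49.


Recall = TP/(TP+FN)
= 81/(81+49)
= 81/130 = 62.31%

62.31%


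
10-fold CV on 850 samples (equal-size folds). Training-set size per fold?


Fold size = 850/10 = 85
Training per fold = 850 - 85 = 765

765


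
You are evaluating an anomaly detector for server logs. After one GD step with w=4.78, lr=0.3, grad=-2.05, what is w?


w_new = w - α·∇
= 4.78 - 0.3·-2.05
= 4.78 + 0.615
= 5.395

5.395


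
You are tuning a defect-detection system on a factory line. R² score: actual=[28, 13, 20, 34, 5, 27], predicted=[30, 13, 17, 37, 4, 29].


ȳ = 21.1667
SS_res = Σ(y-ŷ)² = 27
SS_tot = Σ(y-ȳ)² = 574.83
R² = 1 - SS_res/SS_tot = 1 - 0.047 = 0.953

0.953


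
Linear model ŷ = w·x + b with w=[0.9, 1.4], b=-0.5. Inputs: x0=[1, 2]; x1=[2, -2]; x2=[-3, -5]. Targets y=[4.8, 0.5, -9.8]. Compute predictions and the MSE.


ŷ0 = (0.9)·(1) + (1.4)·(2) - 0.5 = 3.2
ŷ1 = (0.9)·(2) + (1.4)·(-2) - 0.5 = -1.5
ŷ2 = (0.9)·(-3) + (1.4)·(-5) - 0.5 = -10.2
errors² = [2.56, 4.0, 0.16]
MSE = 6.7200/3 = 2.24

2.24


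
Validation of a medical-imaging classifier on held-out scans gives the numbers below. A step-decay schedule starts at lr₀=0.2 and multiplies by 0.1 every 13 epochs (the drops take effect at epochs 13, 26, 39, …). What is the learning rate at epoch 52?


n_drops = ⌊52/13⌋ = 4
lr = 0.2·0.1^4 = 0.2·0.0001 = 0.00002

0.00002


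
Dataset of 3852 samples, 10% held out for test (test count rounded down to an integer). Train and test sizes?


Test = ⌊3852·10/100⌋ = 385
Train = 3852 - 385 = 3467

Train: 3467, Test: 385


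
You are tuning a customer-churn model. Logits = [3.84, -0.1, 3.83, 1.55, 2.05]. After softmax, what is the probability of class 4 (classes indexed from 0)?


Exponentials: e^3.84=46.5255, e^-0.1=0.9048, e^3.83=46.0625, e^1.55=4.7115, e^2.05=7.7679
Sum = 105.9722
Softmax = [0.439, 0.0085, 0.4347, 0.0445, 0.0733]
p[4] = 7.7679/105.9722 = 0.0733

0.0733


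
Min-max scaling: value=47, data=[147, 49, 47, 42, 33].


min=33, max=147
(47-33)/(147-33) = 14/114 = 0.1228

0.1228


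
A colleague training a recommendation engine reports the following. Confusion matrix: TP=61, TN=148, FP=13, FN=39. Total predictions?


Total = TP + TN + FP + FN
= 61 + 148 + 13 + 39
= 261
(Predicted positive: 74, predicted negative: 187)

261


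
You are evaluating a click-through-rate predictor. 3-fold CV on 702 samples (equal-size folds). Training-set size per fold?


Fold size = 702/3 = 234
Training per fold = 702 - 234 = 468

468


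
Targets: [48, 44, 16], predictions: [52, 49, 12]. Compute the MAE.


Absolute errors: |48-52|=4, |44-49|=5, |16-12|=4
Sum = 13
MAE = 13/3 = 13/3

13/3


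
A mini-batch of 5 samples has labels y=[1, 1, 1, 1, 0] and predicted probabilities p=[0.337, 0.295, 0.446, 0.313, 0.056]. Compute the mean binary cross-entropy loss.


L[0] = -ln(0.337) = 1.0877
L[1] = -ln(0.295) = 1.2208
L[2] = -ln(0.446) = 0.8074
L[3] = -ln(0.313) = 1.1616
L[4] = -ln(1-0.056) = -ln(0.944) = 0.0576
mean = (1.0877 + 1.2208 + 0.8074 + 1.1616 + 0.0576)/5 = 0.867

0.867


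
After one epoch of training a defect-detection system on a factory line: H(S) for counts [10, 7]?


Probabilities: [10/17, 7/17] ≈ [0.5882, 0.4118]
H = -((10/17)·log₂(10/17) + (7/17)·log₂(7/17))
  = 0.9774 bits

0.9774 bits


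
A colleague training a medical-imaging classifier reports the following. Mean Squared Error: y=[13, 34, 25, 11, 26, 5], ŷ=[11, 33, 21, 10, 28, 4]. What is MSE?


Squared errors: (13-11)²=4, (34-33)²=1, (25-21)²=16, (11-10)²=1, (26-28)²=4, (5-4)²=1
Sum = 27
MSE = 27/6 = 9/2

9/2


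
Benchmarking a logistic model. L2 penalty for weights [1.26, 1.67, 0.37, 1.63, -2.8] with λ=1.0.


‖w‖₂² = (1.26)² + (1.67)² + (0.37)² + (1.63)² + (-2.8)²
     = 1.5876 + 2.7889 + 0.1369 + 2.6569 + 7.84
     = 15.0103
λ·‖w‖₂² = 1.0·15.0103 = 15.0103

15.0103


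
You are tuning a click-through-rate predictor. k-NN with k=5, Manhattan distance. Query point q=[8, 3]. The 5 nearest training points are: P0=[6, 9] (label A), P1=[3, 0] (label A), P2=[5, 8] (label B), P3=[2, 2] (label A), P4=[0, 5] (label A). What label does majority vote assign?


d(q,P0) = 8  (label A)
d(q,P1) = 8  (label A)
d(q,P2) = 8  (label B)
d(q,P3) = 7  (label A)
d(q,P4) = 10  (label A)
Votes: A=4, B=1
Majority → A

A


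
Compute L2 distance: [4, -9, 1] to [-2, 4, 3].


d = √((4+ 2)² + (-9-4)² + (1-3)²)
  = √(36 + 169 + 4)
  = √209 = 14.4568

14.4568


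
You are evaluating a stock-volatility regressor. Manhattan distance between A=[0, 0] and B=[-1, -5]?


d = |0+ 1| + |0+ 5|
  = 1 + 5
  = 6

6


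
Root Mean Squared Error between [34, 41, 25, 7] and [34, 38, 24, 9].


MSE = 14/4 = 3.5
RMSE = √(14/4) = 1.8708

1.8708


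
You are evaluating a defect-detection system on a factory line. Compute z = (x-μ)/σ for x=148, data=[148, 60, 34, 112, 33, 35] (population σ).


μ = 70.3333, σ = 44.4172
z = (148 - 70.3333)/44.4172 = 1.7486

1.7486


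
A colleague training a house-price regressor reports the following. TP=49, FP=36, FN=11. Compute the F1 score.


Precision = 49/85 = 0.5765
Recall = 49/60 = 0.8167
F1 = 2·P·R/(P+R) = 2·TP/(2·TP+FP+FN) = 98/(98+36+11) = 98/145 = 0.6759

0.6759


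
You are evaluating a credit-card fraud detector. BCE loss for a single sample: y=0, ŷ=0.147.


BCE = -[y·ln(p) + (1-y)·ln(1-p)]
= -0 - 1·ln(1-0.147)
= -ln(0.853) = 0.159

0.159


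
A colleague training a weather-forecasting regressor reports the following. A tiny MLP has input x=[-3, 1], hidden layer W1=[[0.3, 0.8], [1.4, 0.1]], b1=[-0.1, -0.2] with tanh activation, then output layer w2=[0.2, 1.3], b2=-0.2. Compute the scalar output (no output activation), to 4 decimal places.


z1[0] = (0.3)·(-3) + (0.8)·(1) - 0.1 = -0.2
z1[1] = (1.4)·(-3) + (0.1)·(1) - 0.2 = -4.3
h = tanh(z1) = [-0.1974, -0.9996]
output = (0.2)·(-0.1974) + (1.3)·(-0.9996) - 0.2 = -1.539

-1.539


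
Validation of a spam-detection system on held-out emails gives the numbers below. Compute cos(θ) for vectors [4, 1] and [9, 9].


A·B = 4·9 + 1·9 = 45
‖A‖ = √17 = 4.1231, ‖B‖ = √162 = 12.7279
cos = 45/(√17·√162) = 45/√2754 = 0.8575

0.8575


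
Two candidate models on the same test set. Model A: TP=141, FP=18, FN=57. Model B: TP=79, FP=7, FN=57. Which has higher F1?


Model A: P=141/159=0.8868, R=141/198=0.7121, F1=2PR/(P+R)=2TP/(2TP+FP+FN)=282/357=0.7899
Model B: P=79/86=0.9186, R=79/136=0.5809, F1=2PR/(P+R)=2TP/(2TP+FP+FN)=158/222=0.7117
0.7899 > 0.7117 → Model A

Model A


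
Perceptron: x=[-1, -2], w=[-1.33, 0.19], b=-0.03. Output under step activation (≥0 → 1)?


z = (-1)·(-1.33) + (-2)·(0.19) - 0.03
  = 0.92
step(z) = 1 (z≥0)

1


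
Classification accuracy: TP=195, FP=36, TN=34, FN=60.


Accuracy = (TP+TN)/(TP+TN+FP+FN)
= (195+34)/(325)
= 229/325 = 70.46%

70.46%


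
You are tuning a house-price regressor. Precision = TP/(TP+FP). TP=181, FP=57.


Precision = TP/(TP+FP)
= 181/(181+57)
= 181/238 = 76.05%

76.05%


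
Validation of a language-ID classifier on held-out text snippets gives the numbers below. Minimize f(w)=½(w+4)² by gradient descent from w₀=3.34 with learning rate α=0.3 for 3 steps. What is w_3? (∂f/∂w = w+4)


step 1: grad = 3.34+4 = 7.34; w = 3.34 - 0.3·(7.34) = 1.138
step 2: grad = 1.138+4 = 5.138; w = 1.138 - 0.3·(5.138) = -0.4034
step 3: grad = -0.4034+4 = 3.5966; w = -0.4034 - 0.3·(3.5966) = -1.48238

-1.48238


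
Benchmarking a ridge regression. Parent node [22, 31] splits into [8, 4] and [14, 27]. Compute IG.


Parent = [22, 31], H_parent = 0.9791
H_left = 0.9183 (n=12), H_right = 0.9262 (n=41)
H_children = (12/53)·0.9183 + (41/53)·0.9262 = 0.9244
IG = 0.9791 - 0.9244 = 0.0547

0.0547


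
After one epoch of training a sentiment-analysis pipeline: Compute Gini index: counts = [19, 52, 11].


Probabilities: [19/82, 52/82, 11/82] ≈ [0.2317, 0.6341, 0.1341]
Σpᵢ² = (361 + 2704 + 121)/82² = 3186/6724
Gini = 1 - Σpᵢ² = 1 - 3186/6724 = 0.5262

0.5262


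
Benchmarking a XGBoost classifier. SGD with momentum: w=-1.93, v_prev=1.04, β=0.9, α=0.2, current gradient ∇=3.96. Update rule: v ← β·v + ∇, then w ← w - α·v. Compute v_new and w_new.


v_new = 0.9·1.04 + 3.96 = 0.936 + 3.96 = 4.896
w_new = -1.93 - 0.2·4.896 = -1.93 - 0.9792 = -2.9092

v_new=4.896, w_new=-2.9092


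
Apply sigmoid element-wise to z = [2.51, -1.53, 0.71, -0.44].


σ(2.51) = 1/(1+e^-2.51) = 0.9248
σ(-1.53) = 1/(1+e^1.53) = 0.178
σ(0.71) = 1/(1+e^-0.71) = 0.6704
σ(-0.44) = 1/(1+e^0.44) = 0.3917
result = [0.9248, 0.178, 0.6704, 0.3917]

[0.9248, 0.178, 0.6704, 0.3917]


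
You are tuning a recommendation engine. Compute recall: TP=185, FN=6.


Recall = TP/(TP+FN)
= 185/(185+6)
= 185/191 = 96.86%

96.86%


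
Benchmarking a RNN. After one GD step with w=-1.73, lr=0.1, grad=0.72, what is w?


w_new = w - α·∇
= -1.73 - 0.1·0.72
= -1.73 - 0.072
= -1.802

-1.802


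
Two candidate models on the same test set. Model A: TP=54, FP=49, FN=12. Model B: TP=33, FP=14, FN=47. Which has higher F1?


Model A: P=54/103=0.5243, R=54/66=0.8182, F1=2PR/(P+R)=2TP/(2TP+FP+FN)=108/169=0.6391
Model B: P=33/47=0.7021, R=33/80=0.4125, F1=2PR/(P+R)=2TP/(2TP+FP+FN)=66/127=0.5197
0.6391 > 0.5197 → Model A

Model A


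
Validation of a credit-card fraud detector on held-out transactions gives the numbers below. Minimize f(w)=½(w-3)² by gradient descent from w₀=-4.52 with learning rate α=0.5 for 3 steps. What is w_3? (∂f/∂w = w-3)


step 1: grad = -4.52-3 = -7.52; w = -4.52 - 0.5·(-7.52) = -0.76
step 2: grad = -0.76-3 = -3.76; w = -0.76 - 0.5·(-3.76) = 1.12
step 3: grad = 1.12-3 = -1.88; w = 1.12 - 0.5·(-1.88) = 2.06

2.06


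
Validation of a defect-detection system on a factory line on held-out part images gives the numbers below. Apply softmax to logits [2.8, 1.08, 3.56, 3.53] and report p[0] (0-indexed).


Exponentials: e^2.8=16.4446, e^1.08=2.9447, e^3.56=35.1632, e^3.53=34.124
Sum = 88.6765
Softmax = [0.1854, 0.0332, 0.3965, 0.3848]
p[0] = 16.4446/88.6765 = 0.1854

0.1854


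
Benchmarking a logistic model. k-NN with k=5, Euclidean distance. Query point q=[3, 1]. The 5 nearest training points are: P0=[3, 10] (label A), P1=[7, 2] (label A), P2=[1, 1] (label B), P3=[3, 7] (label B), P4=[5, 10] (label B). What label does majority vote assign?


d(q,P0) = 9.0  (label A)
d(q,P1) = 4.1231  (label A)
d(q,P2) = 2.0  (label B)
d(q,P3) = 6.0  (label B)
d(q,P4) = 9.2195  (label B)
Votes: A=2, B=3
Majority → B

B


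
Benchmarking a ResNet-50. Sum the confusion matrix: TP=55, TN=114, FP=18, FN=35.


Total = TP + TN + FP + FN
= 55 + 114 + 18 + 35
= 222
(Predicted positive: 73, predicted negative: 149)

222


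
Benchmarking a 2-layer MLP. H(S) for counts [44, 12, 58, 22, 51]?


Probabilities: [44/187, 12/187, 58/187, 22/187, 51/187] ≈ [0.2353, 0.0642, 0.3102, 0.1176, 0.2727]
H = -((44/187)·log₂(44/187) + (12/187)·log₂(12/187) + (58/187)·log₂(58/187) + (22/187)·log₂(22/187) + (51/187)·log₂(51/187))
  = 2.1437 bits

2.1437 bits


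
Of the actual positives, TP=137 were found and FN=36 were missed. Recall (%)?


Recall = TP/(TP+FN)
= 137/(137+36)
= 137/173 = 79.19%

79.19%


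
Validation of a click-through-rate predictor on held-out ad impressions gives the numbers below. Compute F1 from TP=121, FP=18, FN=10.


Precision = 121/139 = 0.8705
Recall = 121/131 = 0.9237
F1 = 2·P·R/(P+R) = 2·TP/(2·TP+FP+FN) = 242/(242+18+10) = 242/270 = 0.8963

0.8963


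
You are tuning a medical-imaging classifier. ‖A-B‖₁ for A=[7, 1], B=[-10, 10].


d = |7+ 10| + |1-10|
  = 17 + 9
  = 26

26


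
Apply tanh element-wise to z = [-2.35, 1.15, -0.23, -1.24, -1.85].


tanh(-2.35) = -0.982
tanh(1.15) = 0.8178
tanh(-0.23) = -0.226
tanh(-1.24) = -0.8455
tanh(-1.85) = -0.9517
result = [-0.982, 0.8178, -0.226, -0.8455, -0.9517]

[-0.982, 0.8178, -0.226, -0.8455, -0.9517]


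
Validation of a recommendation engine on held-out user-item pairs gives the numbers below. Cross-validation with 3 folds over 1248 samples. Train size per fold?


Fold size = 1248/3 = 416
Training per fold = 1248 - 416 = 832

832


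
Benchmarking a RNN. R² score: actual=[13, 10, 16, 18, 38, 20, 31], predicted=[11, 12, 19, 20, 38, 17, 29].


ȳ = 20.8571
SS_res = Σ(y-ŷ)² = 34
SS_tot = Σ(y-ȳ)² = 608.86
R² = 1 - SS_res/SS_tot = 1 - 0.0558 = 0.9442

0.9442


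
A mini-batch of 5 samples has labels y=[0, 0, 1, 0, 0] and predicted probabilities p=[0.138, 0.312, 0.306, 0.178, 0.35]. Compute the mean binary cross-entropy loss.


L[0] = -ln(1-0.138) = -ln(0.862) = 0.1485
L[1] = -ln(1-0.312) = -ln(0.688) = 0.374
L[2] = -ln(0.306) = 1.1842
L[3] = -ln(1-0.178) = -ln(0.822) = 0.196
L[4] = -ln(1-0.35) = -ln(0.65) = 0.4308
mean = (0.1485 + 0.374 + 1.1842 + 0.196 + 0.4308)/5 = 0.4667

0.4667


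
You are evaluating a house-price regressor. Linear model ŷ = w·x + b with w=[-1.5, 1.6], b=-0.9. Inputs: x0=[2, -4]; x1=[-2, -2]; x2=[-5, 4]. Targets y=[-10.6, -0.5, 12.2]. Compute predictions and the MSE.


ŷ0 = (-1.5)·(2) + (1.6)·(-4) - 0.9 = -10.3
ŷ1 = (-1.5)·(-2) + (1.6)·(-2) - 0.9 = -1.1
ŷ2 = (-1.5)·(-5) + (1.6)·(4) - 0.9 = 13.0
errors² = [0.09, 0.36, 0.64]
MSE = 1.0900/3 = 0.3633

0.3633


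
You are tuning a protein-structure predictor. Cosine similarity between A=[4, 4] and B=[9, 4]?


A·B = 4·9 + 4·4 = 52
‖A‖ = √32 = 5.6569, ‖B‖ = √97 = 9.8489
cos = 52/(√32·√97) = 52/√3104 = 0.9333

0.9333


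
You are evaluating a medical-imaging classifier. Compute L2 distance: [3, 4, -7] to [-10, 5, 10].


d = √((3+ 10)² + (4-5)² + (-7-10)²)
  = √(169 + 1 + 289)
  = √459 = 21.4243

21.4243


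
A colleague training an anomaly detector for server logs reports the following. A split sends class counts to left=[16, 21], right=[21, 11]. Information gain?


Parent = [37, 32], H_parent = 0.9962
H_left = 0.9868 (n=37), H_right = 0.9284 (n=32)
H_children = (37/69)·0.9868 + (32/69)·0.9284 = 0.9597
IG = 0.9962 - 0.9597 = 0.0365

0.0365


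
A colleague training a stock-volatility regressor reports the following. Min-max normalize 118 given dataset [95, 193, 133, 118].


min=95, max=193
(118-95)/(193-95) = 23/98 = 0.2347

0.2347


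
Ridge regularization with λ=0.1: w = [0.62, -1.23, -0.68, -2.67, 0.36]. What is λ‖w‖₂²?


‖w‖₂² = (0.62)² + (-1.23)² + (-0.68)² + (-2.67)² + (0.36)²
     = 0.3844 + 1.5129 + 0.4624 + 7.1289 + 0.1296
     = 9.6182
λ·‖w‖₂² = 0.1·9.6182 = 0.96182

0.96182


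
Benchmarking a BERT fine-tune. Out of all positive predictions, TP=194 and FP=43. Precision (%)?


Precision = TP/(TP+FP)
= 194/(194+43)
= 194/237 = 81.86%

81.86%


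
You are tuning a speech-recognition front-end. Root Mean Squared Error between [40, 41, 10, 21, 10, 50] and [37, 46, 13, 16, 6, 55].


MSE = 109/6 = 18.1667
RMSE = √(109/6) = 4.2622

4.2622


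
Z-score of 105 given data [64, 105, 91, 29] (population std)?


μ = 72.25, σ = 28.9946
z = (105 - 72.25)/28.9946 = 1.1295

1.1295


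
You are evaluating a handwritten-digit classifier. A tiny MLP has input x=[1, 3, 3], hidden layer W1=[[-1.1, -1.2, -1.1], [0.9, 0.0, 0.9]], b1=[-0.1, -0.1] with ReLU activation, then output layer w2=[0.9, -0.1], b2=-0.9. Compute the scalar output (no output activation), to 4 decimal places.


z1[0] = (-1.1)·(1) + (-1.2)·(3) + (-1.1)·(3) - 0.1 = -8.1
z1[1] = (0.9)·(1) + (0.0)·(3) + (0.9)·(3) - 0.1 = 3.5
h = ReLU(z1) = [0.0, 3.5]
output = (0.9)·(0.0) + (-0.1)·(3.5) - 0.9 = -1.25

-1.25


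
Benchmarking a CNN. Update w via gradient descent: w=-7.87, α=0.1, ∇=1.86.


w_new = w - α·∇
= -7.87 - 0.1·1.86
= -7.87 - 0.186
= -8.056

-8.056


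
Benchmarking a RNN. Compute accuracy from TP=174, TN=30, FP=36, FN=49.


Accuracy = (TP+TN)/(TP+TN+FP+FN)
= (174+30)/(289)
= 204/289 = 70.59%

70.59%


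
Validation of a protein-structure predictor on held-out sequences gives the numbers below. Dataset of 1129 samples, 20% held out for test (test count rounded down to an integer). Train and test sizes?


Test = ⌊1129·20/100⌋ = 225
Train = 1129 - 225 = 904

Train: 904, Test: 225


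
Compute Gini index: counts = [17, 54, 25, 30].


Probabilities: [17/126, 54/126, 25/126, 30/126] ≈ [0.1349, 0.4286, 0.1984, 0.2381]
Σpᵢ² = (289 + 2916 + 625 + 900)/126² = 4730/15876
Gini = 1 - Σpᵢ² = 1 - 4730/15876 = 0.7021

0.7021


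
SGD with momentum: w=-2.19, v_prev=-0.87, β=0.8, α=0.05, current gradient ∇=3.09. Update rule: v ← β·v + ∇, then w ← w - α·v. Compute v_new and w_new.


v_new = 0.8·-0.87 + 3.09 = -0.696 + 3.09 = 2.394
w_new = -2.19 - 0.05·2.394 = -2.19 - 0.1197 = -2.3097

v_new=2.394, w_new=-2.3097


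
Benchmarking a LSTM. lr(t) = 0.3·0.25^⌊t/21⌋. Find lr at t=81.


n_drops = ⌊81/21⌋ = 3
lr = 0.3·0.25^3 = 0.3·0.015625 = 0.0046875

0.0046875


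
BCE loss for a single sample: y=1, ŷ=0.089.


BCE = -[y·ln(p) + (1-y)·ln(1-p)]
= -1·ln(0.089) - 0
= -ln(0.089) = 2.4191

2.4191


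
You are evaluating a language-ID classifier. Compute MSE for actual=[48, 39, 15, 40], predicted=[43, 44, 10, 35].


Squared errors: (48-43)²=25, (39-44)²=25, (15-10)²=25, (40-35)²=25
Sum = 100
MSE = 100/4 = 25

25


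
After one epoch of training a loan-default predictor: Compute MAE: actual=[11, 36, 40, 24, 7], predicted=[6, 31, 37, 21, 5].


Absolute errors: |11-6|=5, |36-31|=5, |40-37|=3, |24-21|=3, |7-5|=2
Sum = 18
MAE = 18/5 = 18/5

18/5


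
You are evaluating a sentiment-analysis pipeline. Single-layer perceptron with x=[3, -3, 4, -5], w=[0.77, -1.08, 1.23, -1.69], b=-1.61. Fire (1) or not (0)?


z = (3)·(0.77) + (-3)·(-1.08) + (4)·(1.23) + (-5)·(-1.69) - 1.61
  = 17.31
step(z) = 1 (z≥0)

1


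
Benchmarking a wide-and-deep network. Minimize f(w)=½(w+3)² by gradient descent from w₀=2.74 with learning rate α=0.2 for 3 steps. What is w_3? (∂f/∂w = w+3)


step 1: grad = 2.74+3 = 5.74; w = 2.74 - 0.2·(5.74) = 1.592
step 2: grad = 1.592+3 = 4.592; w = 1.592 - 0.2·(4.592) = 0.6736
step 3: grad = 0.6736+3 = 3.6736; w = 0.6736 - 0.2·(3.6736) = -0.06112

-0.06112


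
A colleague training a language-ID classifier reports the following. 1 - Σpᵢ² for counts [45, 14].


Probabilities: [45/59, 14/59] ≈ [0.7627, 0.2373]
Σpᵢ² = (2025 + 196)/59² = 2221/3481
Gini = 1 - Σpᵢ² = 1 - 2221/3481 = 0.362

0.362


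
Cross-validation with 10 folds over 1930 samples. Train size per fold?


Fold size = 1930/10 = 193
Training per fold = 1930 - 193 = 1737

1737


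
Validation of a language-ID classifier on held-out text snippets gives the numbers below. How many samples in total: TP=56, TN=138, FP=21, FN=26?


Total = TP + TN + FP + FN
= 56 + 138 + 21 + 26
= 241
(Predicted positive: 77, predicted negative: 164)

241


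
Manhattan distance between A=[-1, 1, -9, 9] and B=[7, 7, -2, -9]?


d = |-1-7| + |1-7| + |-9+ 2| + |9+ 9|
  = 8 + 6 + 7 + 18
  = 39

39


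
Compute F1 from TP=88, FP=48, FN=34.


Precision = 88/136 = 0.6471
Recall = 88/122 = 0.7213
F1 = 2·P·R/(P+R) = 2·TP/(2·TP+FP+FN) = 176/(176+48+34) = 176/258 = 0.6822

0.6822


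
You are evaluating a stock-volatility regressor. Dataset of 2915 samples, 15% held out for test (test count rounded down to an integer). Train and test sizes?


Test = ⌊2915·15/100⌋ = 437
Train = 2915 - 437 = 2478

Train: 2478, Test: 437


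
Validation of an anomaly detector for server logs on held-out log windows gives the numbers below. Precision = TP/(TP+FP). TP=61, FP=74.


Precision = TP/(TP+FP)
= 61/(61+74)
= 61/135 = 45.19%

45.19%


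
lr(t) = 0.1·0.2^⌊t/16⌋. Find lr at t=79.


n_drops = ⌊79/16⌋ = 4
lr = 0.1·0.2^4 = 0.1·0.0016 = 0.00016

0.00016


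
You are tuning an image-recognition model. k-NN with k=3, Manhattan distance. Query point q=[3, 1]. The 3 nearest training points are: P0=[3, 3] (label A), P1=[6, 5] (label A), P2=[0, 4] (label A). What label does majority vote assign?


d(q,P0) = 2  (label A)
d(q,P1) = 7  (label A)
d(q,P2) = 6  (label A)
Votes: A=3, B=0
Majority → A

A


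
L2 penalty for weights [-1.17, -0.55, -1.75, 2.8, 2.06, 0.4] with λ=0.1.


‖w‖₂² = (-1.17)² + (-0.55)² + (-1.75)² + (2.8)² + (2.06)² + (0.4)²
     = 1.3689 + 0.3025 + 3.0625 + 7.84 + 4.2436 + 0.16
     = 16.9775
λ·‖w‖₂² = 0.1·16.9775 = 1.69775

1.69775


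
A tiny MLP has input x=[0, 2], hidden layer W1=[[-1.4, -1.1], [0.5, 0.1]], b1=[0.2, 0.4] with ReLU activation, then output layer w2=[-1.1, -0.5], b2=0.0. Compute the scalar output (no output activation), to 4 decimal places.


z1[0] = (-1.4)·(0) + (-1.1)·(2) + 0.2 = -2.0
z1[1] = (0.5)·(0) + (0.1)·(2) + 0.4 = 0.6
h = ReLU(z1) = [0.0, 0.6]
output = (-1.1)·(0.0) + (-0.5)·(0.6) + 0.0 = -0.3

-0.3


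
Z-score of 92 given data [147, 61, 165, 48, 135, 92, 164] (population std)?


μ = 116, σ = 45.1221
z = (92 - 116)/45.1221 = -0.5319

-0.5319


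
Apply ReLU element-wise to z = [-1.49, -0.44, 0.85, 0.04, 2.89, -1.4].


ReLU(-1.49) = max(0, -1.49) = 0.0
ReLU(-0.44) = max(0, -0.44) = 0.0
ReLU(0.85) = max(0, 0.85) = 0.85
ReLU(0.04) = max(0, 0.04) = 0.04
ReLU(2.89) = max(0, 2.89) = 2.89
ReLU(-1.4) = max(0, -1.4) = 0.0
result = [0.0, 0.0, 0.85, 0.04, 2.89, 0.0]

[0.0, 0.0, 0.85, 0.04, 2.89, 0.0]


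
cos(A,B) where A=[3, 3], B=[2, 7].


A·B = 3·2 + 3·7 = 27
‖A‖ = √18 = 4.2426, ‖B‖ = √53 = 7.2801
cos = 27/(√18·√53) = 27/√954 = 0.8742

0.8742


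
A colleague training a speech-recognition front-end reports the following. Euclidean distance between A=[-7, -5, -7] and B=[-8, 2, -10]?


d = √((-7+ 8)² + (-5-2)² + (-7+ 10)²)
  = √(1 + 49 + 9)
  = √59 = 7.6811

7.6811


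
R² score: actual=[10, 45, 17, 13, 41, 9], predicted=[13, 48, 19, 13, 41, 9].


ȳ = 22.5
SS_res = Σ(y-ŷ)² = 22
SS_tot = Σ(y-ȳ)² = 1307.5
R² = 1 - SS_res/SS_tot = 1 - 0.0168 = 0.9832

0.9832


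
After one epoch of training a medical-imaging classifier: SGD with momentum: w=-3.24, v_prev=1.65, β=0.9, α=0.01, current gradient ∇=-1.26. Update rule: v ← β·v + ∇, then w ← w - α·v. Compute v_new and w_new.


v_new = 0.9·1.65 - 1.26 = 1.485 - 1.26 = 0.225
w_new = -3.24 - 0.01·0.225 = -3.24 - 0.00225 = -3.24225

v_new=0.225, w_new=-3.24225


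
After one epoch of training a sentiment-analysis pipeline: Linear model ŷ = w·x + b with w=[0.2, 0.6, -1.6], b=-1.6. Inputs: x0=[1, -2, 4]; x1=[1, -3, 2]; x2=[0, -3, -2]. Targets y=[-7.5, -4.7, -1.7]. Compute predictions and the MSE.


ŷ0 = (0.2)·(1) + (0.6)·(-2) + (-1.6)·(4) - 1.6 = -9.0
ŷ1 = (0.2)·(1) + (0.6)·(-3) + (-1.6)·(2) - 1.6 = -6.4
ŷ2 = (0.2)·(0) + (0.6)·(-3) + (-1.6)·(-2) - 1.6 = -0.2
errors² = [2.25, 2.89, 2.25]
MSE = 7.3900/3 = 2.4633

2.4633


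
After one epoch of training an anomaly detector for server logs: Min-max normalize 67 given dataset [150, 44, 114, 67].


min=44, max=150
(67-44)/(150-44) = 23/106 = 0.217

0.217


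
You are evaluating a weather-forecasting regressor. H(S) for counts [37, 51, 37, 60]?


Probabilities: [37/185, 51/185, 37/185, 60/185] ≈ [0.2, 0.2757, 0.2, 0.3243]
H = -((37/185)·log₂(37/185) + (51/185)·log₂(51/185) + (37/185)·log₂(37/185) + (60/185)·log₂(60/185))
  = 1.9681 bits

1.9681 bits


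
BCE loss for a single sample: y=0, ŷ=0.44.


BCE = -[y·ln(p) + (1-y)·ln(1-p)]
= -0 - 1·ln(1-0.44)
= -ln(0.56) = 0.5798

0.5798


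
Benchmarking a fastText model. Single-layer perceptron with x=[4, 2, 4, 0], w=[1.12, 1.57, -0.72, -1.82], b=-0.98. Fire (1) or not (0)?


z = (4)·(1.12) + (2)·(1.57) + (4)·(-0.72) + (0)·(-1.82) - 0.98
  = 3.76
step(z) = 1 (z≥0)

1


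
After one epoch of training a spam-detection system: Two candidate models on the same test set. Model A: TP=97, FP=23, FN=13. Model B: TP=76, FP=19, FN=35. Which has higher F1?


Model A: P=97/120=0.8083, R=97/110=0.8818, F1=2PR/(P+R)=2TP/(2TP+FP+FN)=194/230=0.8435
Model B: P=76/95=0.8, R=76/111=0.6847, F1=2PR/(P+R)=2TP/(2TP+FP+FN)=152/206=0.7379
0.8435 > 0.7379 → Model A

Model A


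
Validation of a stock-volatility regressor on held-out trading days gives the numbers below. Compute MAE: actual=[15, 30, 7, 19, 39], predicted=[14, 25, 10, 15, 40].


Absolute errors: |15-14|=1, |30-25|=5, |7-10|=3, |19-15|=4, |39-40|=1
Sum = 14
MAE = 14/5 = 14/5

14/5


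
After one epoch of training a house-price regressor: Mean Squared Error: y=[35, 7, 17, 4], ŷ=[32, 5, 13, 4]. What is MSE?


Squared errors: (35-32)²=9, (7-5)²=4, (17-13)²=16, (4-4)²=0
Sum = 29
MSE = 29/4 = 29/4

29/4


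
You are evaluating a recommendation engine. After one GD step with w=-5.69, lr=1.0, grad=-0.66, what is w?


w_new = w - α·∇
= -5.69 - 1.0·-0.66
= -5.69 + 0.66
= -5.03

-5.03


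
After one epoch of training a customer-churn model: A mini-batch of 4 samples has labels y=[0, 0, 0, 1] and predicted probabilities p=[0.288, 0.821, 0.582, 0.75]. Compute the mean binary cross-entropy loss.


L[0] = -ln(1-0.288) = -ln(0.712) = 0.3397
L[1] = -ln(1-0.821) = -ln(0.179) = 1.7204
L[2] = -ln(1-0.582) = -ln(0.418) = 0.8723
L[3] = -ln(0.75) = 0.2877
mean = (0.3397 + 1.7204 + 0.8723 + 0.2877)/4 = 0.805

0.805


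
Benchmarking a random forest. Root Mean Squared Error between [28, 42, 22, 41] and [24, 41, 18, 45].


MSE = 49/4 = 12.25
RMSE = √(49/4) = 3.5

3.5


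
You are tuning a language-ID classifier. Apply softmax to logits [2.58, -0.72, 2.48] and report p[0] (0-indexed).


Exponentials: e^2.58=13.1971, e^-0.72=0.4868, e^2.48=11.9413
Sum = 25.6252
Softmax = [0.515, 0.019, 0.466]
p[0] = 13.1971/25.6252 = 0.515

0.515


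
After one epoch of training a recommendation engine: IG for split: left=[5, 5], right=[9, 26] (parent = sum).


Parent = [14, 31], H_parent = 0.8945
H_left = 1 (n=10), H_right = 0.8224 (n=35)
H_children = (10/45)·1 + (35/45)·0.8224 = 0.8619
IG = 0.8945 - 0.8619 = 0.0326

0.0326


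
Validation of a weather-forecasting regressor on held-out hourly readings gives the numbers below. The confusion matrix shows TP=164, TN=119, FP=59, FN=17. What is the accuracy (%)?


Accuracy = (TP+TN)/(TP+TN+FP+FN)
= (164+119)/(359)
= 283/359 = 78.83%

78.83%


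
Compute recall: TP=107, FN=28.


Recall = TP/(TP+FN)
= 107/(107+28)
= 107/135 = 79.26%

79.26%


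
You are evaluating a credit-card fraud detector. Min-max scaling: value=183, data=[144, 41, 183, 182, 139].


min=41, max=183
(183-41)/(183-41) = 142/142 = 1.0

1.0


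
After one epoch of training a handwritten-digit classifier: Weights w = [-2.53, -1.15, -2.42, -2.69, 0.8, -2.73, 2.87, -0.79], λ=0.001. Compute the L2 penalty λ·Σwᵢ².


‖w‖₂² = (-2.53)² + (-1.15)² + (-2.42)² + (-2.69)² + (0.8)² + (-2.73)² + (2.87)² + (-0.79)²
     = 6.4009 + 1.3225 + 5.8564 + 7.2361 + 0.64 + 7.4529 + 8.2369 + 0.6241
     = 37.7698
λ·‖w‖₂² = 0.001·37.7698 = 0.03777

0.03777
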